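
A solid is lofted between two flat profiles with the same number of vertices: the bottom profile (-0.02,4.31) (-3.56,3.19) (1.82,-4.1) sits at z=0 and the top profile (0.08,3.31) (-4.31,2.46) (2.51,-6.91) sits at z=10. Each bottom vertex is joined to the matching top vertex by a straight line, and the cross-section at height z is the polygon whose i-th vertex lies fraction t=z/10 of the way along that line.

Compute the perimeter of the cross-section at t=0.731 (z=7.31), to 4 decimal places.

Cross-section at t=0.731: each vertex is (1-t)·p0[i] + t·p1[i].
  v1: (1-0.731)·(-0.02,4.31) + 0.731·(0.08,3.31) = (0.0531,3.5790)
  v2: (1-0.731)·(-3.56,3.19) + 0.731·(-4.31,2.46) = (-4.1082,2.6564)
  v3: (1-0.731)·(1.82,-4.1) + 0.731·(2.51,-6.91) = (2.3244,-6.1541)
Perimeter = Σ |v_{i+1} − v_i|:
  edge 1→2: √(-4.1613² + -0.9226²) = 4.2624 (running 4.2624)
  edge 2→3: √(6.4326² + -8.8105²) = 10.9089 (running 15.1713)
  edge 3→1: √(-2.2713² + 9.7331²) = 9.9946 (running 25.1659)
Perimeter = 25.1659

Perimeter at t=0.731: 25.1659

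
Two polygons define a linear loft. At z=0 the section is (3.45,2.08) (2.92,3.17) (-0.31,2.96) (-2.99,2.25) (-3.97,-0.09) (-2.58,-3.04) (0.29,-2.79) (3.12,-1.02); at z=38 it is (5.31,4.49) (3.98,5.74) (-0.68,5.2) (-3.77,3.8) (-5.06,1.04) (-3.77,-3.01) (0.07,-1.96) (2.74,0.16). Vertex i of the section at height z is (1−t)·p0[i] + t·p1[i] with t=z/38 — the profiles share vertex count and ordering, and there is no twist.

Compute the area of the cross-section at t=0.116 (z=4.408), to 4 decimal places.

Area at t=0.116: 37.3329

Cross-section at t=0.116: each vertex is (1-t)·p0[i] + t·p1[i].
  v1: (1-0.116)·(3.45,2.08) + 0.116·(5.31,4.49) = (3.6658,2.3596)
  v2: (1-0.116)·(2.92,3.17) + 0.116·(3.98,5.74) = (3.0430,3.4681)
  v3: (1-0.116)·(-0.31,2.96) + 0.116·(-0.68,5.2) = (-0.3529,3.2198)
  v4: (1-0.116)·(-2.99,2.25) + 0.116·(-3.77,3.8) = (-3.0805,2.4298)
  v5: (1-0.116)·(-3.97,-0.09) + 0.116·(-5.06,1.04) = (-4.0964,0.0411)
  v6: (1-0.116)·(-2.58,-3.04) + 0.116·(-3.77,-3.01) = (-2.7180,-3.0365)
  v7: (1-0.116)·(0.29,-2.79) + 0.116·(0.07,-1.96) = (0.2645,-2.6937)
  v8: (1-0.116)·(3.12,-1.02) + 0.116·(2.74,0.16) = (3.0759,-0.8831)
Shoelace sum Σ(x_i·y_{i+1} − x_{i+1}·y_i):
  i=1: 3.6658·3.4681 − 3.0430·2.3596 = +5.5332 (running +5.5332)
  i=2: 3.0430·3.2198 − -0.3529·3.4681 = +11.0218 (running +16.5551)
  i=3: -0.3529·2.4298 − -3.0805·3.2198 = +9.0611 (running +25.6162)
  i=4: -3.0805·0.0411 − -4.0964·2.4298 = +9.8270 (running +35.4432)
  i=5: -4.0964·-3.0365 − -2.7180·0.0411 = +12.5506 (running +47.9938)
  i=6: -2.7180·-2.6937 − 0.2645·-3.0365 = +8.1247 (running +56.1185)
  i=7: 0.2645·-0.8831 − 3.0759·-2.6937 = +8.0521 (running +64.1706)
  i=8: 3.0759·2.3596 − 3.6658·-0.8831 = +10.4951 (running +74.6657)
Area = |Σ|/2 = |74.6657|/2 = 37.3329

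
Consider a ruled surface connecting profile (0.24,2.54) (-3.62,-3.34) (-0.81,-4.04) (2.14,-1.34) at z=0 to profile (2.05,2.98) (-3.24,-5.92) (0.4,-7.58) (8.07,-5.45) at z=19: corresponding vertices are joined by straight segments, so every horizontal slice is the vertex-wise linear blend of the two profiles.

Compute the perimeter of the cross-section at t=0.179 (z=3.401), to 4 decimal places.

Cross-section at t=0.179: each vertex is (1-t)·p0[i] + t·p1[i].
  v1: (1-0.179)·(0.24,2.54) + 0.179·(2.05,2.98) = (0.5640,2.6188)
  v2: (1-0.179)·(-3.62,-3.34) + 0.179·(-3.24,-5.92) = (-3.5520,-3.8018)
  v3: (1-0.179)·(-0.81,-4.04) + 0.179·(0.4,-7.58) = (-0.5934,-4.6737)
  v4: (1-0.179)·(2.14,-1.34) + 0.179·(8.07,-5.45) = (3.2015,-2.0757)
Perimeter = Σ |v_{i+1} − v_i|:
  edge 1→2: √(-4.1160² + -6.4206²) = 7.6266 (running 7.6266)
  edge 2→3: √(2.9586² + -0.8718²) = 3.0844 (running 10.7110)
  edge 3→4: √(3.7949² + 2.5980²) = 4.5990 (running 15.3099)
  edge 4→1: √(-2.6375² + 4.6944²) = 5.3846 (running 20.6946)
Perimeter = 20.6946

Perimeter at t=0.179: 20.6946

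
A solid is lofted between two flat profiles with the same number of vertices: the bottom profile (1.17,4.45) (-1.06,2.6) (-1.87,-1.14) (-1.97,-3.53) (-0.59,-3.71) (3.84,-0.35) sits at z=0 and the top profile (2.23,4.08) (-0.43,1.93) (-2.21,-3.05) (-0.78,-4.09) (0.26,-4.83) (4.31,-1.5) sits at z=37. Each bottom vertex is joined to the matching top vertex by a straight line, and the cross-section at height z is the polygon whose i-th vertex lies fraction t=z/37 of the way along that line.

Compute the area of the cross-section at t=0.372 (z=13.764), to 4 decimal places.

Cross-section at t=0.372: each vertex is (1-t)·p0[i] + t·p1[i].
  v1: (1-0.372)·(1.17,4.45) + 0.372·(2.23,4.08) = (1.5643,4.3124)
  v2: (1-0.372)·(-1.06,2.6) + 0.372·(-0.43,1.93) = (-0.8256,2.3508)
  v3: (1-0.372)·(-1.87,-1.14) + 0.372·(-2.21,-3.05) = (-1.9965,-1.8505)
  v4: (1-0.372)·(-1.97,-3.53) + 0.372·(-0.78,-4.09) = (-1.5273,-3.7383)
  v5: (1-0.372)·(-0.59,-3.71) + 0.372·(0.26,-4.83) = (-0.2738,-4.1266)
  v6: (1-0.372)·(3.84,-0.35) + 0.372·(4.31,-1.5) = (4.0148,-0.7778)
Shoelace sum Σ(x_i·y_{i+1} − x_{i+1}·y_i):
  i=1: 1.5643·2.3508 − -0.8256·4.3124 = +7.2378 (running +7.2378)
  i=2: -0.8256·-1.8505 − -1.9965·2.3508 = +6.2211 (running +13.4589)
  i=3: -1.9965·-3.7383 − -1.5273·-1.8505 = +4.6371 (running +18.0961)
  i=4: -1.5273·-4.1266 − -0.2738·-3.7383 = +5.2791 (running +23.3752)
  i=5: -0.2738·-0.7778 − 4.0148·-4.1266 = +16.7808 (running +40.1560)
  i=6: 4.0148·4.3124 − 1.5643·-0.7778 = +18.5302 (running +58.6861)
Area = |Σ|/2 = |58.6861|/2 = 29.3431

Area at t=0.372: 29.3431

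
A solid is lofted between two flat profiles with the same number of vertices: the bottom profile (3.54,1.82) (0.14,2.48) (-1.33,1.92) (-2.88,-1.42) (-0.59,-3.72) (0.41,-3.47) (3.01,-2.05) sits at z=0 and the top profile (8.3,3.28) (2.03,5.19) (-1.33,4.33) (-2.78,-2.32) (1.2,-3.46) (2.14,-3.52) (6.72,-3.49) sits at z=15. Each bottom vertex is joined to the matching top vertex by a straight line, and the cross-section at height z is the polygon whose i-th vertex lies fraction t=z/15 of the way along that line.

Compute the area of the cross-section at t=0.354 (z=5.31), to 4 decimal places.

Cross-section at t=0.354: each vertex is (1-t)·p0[i] + t·p1[i].
  v1: (1-0.354)·(3.54,1.82) + 0.354·(8.3,3.28) = (5.2250,2.3368)
  v2: (1-0.354)·(0.14,2.48) + 0.354·(2.03,5.19) = (0.8091,3.4393)
  v3: (1-0.354)·(-1.33,1.92) + 0.354·(-1.33,4.33) = (-1.3300,2.7731)
  v4: (1-0.354)·(-2.88,-1.42) + 0.354·(-2.78,-2.32) = (-2.8446,-1.7386)
  v5: (1-0.354)·(-0.59,-3.72) + 0.354·(1.2,-3.46) = (0.0437,-3.6280)
  v6: (1-0.354)·(0.41,-3.47) + 0.354·(2.14,-3.52) = (1.0224,-3.4877)
  v7: (1-0.354)·(3.01,-2.05) + 0.354·(6.72,-3.49) = (4.3233,-2.5598)
Shoelace sum Σ(x_i·y_{i+1} − x_{i+1}·y_i):
  i=1: 5.2250·3.4393 − 0.8091·2.3368 = +16.0800 (running +16.0800)
  i=2: 0.8091·2.7731 − -1.3300·3.4393 = +6.8180 (running +22.8980)
  i=3: -1.3300·-1.7386 − -2.8446·2.7731 = +10.2008 (running +33.0988)
  i=4: -2.8446·-3.6280 − 0.0437·-1.7386 = +10.3960 (running +43.4948)
  i=5: 0.0437·-3.4877 − 1.0224·-3.6280 = +3.5570 (running +47.0518)
  i=6: 1.0224·-2.5598 − 4.3233·-3.4877 = +12.4614 (running +59.5132)
  i=7: 4.3233·2.3368 − 5.2250·-2.5598 = +23.4778 (running +82.9910)
Area = |Σ|/2 = |82.9910|/2 = 41.4955

Area at t=0.354: 41.4955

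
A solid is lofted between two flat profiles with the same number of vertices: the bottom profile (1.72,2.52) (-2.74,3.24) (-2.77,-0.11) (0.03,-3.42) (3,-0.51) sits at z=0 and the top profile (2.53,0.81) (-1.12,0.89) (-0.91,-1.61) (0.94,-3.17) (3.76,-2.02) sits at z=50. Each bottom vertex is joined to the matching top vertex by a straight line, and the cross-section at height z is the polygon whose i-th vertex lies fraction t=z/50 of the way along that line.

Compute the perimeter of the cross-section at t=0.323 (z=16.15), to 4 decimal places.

Perimeter at t=0.323: 17.9811

Cross-section at t=0.323: each vertex is (1-t)·p0[i] + t·p1[i].
  v1: (1-0.323)·(1.72,2.52) + 0.323·(2.53,0.81) = (1.9816,1.9677)
  v2: (1-0.323)·(-2.74,3.24) + 0.323·(-1.12,0.89) = (-2.2167,2.4809)
  v3: (1-0.323)·(-2.77,-0.11) + 0.323·(-0.91,-1.61) = (-2.1692,-0.5945)
  v4: (1-0.323)·(0.03,-3.42) + 0.323·(0.94,-3.17) = (0.3239,-3.3392)
  v5: (1-0.323)·(3,-0.51) + 0.323·(3.76,-2.02) = (3.2455,-0.9977)
Perimeter = Σ |v_{i+1} − v_i|:
  edge 1→2: √(-4.1984² + 0.5133²) = 4.2296 (running 4.2296)
  edge 2→3: √(0.0475² + -3.0755²) = 3.0758 (running 7.3054)
  edge 3→4: √(2.4931² + -2.7447²) = 3.7080 (running 11.0135)
  edge 4→5: √(2.9216² + 2.3415²) = 3.7441 (running 14.7576)
  edge 5→1: √(-1.2639² + 2.9654²) = 3.2235 (running 17.9811)
Perimeter = 17.9811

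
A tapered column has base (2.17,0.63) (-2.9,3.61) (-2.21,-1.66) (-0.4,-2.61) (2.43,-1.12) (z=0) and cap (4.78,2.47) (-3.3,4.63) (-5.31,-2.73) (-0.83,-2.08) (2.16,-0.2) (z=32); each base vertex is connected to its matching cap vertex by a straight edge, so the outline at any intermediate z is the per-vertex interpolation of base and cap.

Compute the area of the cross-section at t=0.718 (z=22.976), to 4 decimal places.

Cross-section at t=0.718: each vertex is (1-t)·p0[i] + t·p1[i].
  v1: (1-0.718)·(2.17,0.63) + 0.718·(4.78,2.47) = (4.0440,1.9511)
  v2: (1-0.718)·(-2.9,3.61) + 0.718·(-3.3,4.63) = (-3.1872,4.3424)
  v3: (1-0.718)·(-2.21,-1.66) + 0.718·(-5.31,-2.73) = (-4.4358,-2.4283)
  v4: (1-0.718)·(-0.4,-2.61) + 0.718·(-0.83,-2.08) = (-0.7087,-2.2295)
  v5: (1-0.718)·(2.43,-1.12) + 0.718·(2.16,-0.2) = (2.2361,-0.4594)
Shoelace sum Σ(x_i·y_{i+1} − x_{i+1}·y_i):
  i=1: 4.0440·4.3424 − -3.1872·1.9511 = +23.7790 (running +23.7790)
  i=2: -3.1872·-2.4283 − -4.4358·4.3424 = +27.0012 (running +50.7802)
  i=3: -4.4358·-2.2295 − -0.7087·-2.4283 = +8.1684 (running +58.9487)
  i=4: -0.7087·-0.4594 − 2.2361·-2.2295 = +5.3110 (running +64.2597)
  i=5: 2.2361·1.9511 − 4.0440·-0.4594 = +6.2209 (running +70.4806)
Area = |Σ|/2 = |70.4806|/2 = 35.2403

Area at t=0.718: 35.2403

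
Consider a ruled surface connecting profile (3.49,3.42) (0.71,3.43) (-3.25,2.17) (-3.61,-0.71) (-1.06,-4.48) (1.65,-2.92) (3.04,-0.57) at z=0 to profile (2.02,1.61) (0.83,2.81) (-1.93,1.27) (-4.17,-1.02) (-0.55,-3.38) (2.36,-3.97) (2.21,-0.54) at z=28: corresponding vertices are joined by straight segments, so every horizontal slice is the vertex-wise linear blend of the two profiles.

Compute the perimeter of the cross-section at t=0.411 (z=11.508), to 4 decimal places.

Cross-section at t=0.411: each vertex is (1-t)·p0[i] + t·p1[i].
  v1: (1-0.411)·(3.49,3.42) + 0.411·(2.02,1.61) = (2.8858,2.6761)
  v2: (1-0.411)·(0.71,3.43) + 0.411·(0.83,2.81) = (0.7593,3.1752)
  v3: (1-0.411)·(-3.25,2.17) + 0.411·(-1.93,1.27) = (-2.7075,1.8001)
  v4: (1-0.411)·(-3.61,-0.71) + 0.411·(-4.17,-1.02) = (-3.8402,-0.8374)
  v5: (1-0.411)·(-1.06,-4.48) + 0.411·(-0.55,-3.38) = (-0.8504,-4.0279)
  v6: (1-0.411)·(1.65,-2.92) + 0.411·(2.36,-3.97) = (1.9418,-3.3515)
  v7: (1-0.411)·(3.04,-0.57) + 0.411·(2.21,-0.54) = (2.6989,-0.5577)
Perimeter = Σ |v_{i+1} − v_i|:
  edge 1→2: √(-2.1265² + 0.4991²) = 2.1843 (running 2.1843)
  edge 2→3: √(-3.4668² + -1.3751²) = 3.7296 (running 5.9138)
  edge 3→4: √(-1.1327² + -2.6375²) = 2.8704 (running 8.7843)
  edge 4→5: √(2.9898² + -3.1905²) = 4.3724 (running 13.1567)
  edge 5→6: √(2.7922² + 0.6764²) = 2.8729 (running 16.0296)
  edge 6→7: √(0.7571² + 2.7939²) = 2.8946 (running 18.9243)
  edge 7→1: √(0.1870² + 3.2338²) = 3.2392 (running 22.1634)
Perimeter = 22.1634

Perimeter at t=0.411: 22.1634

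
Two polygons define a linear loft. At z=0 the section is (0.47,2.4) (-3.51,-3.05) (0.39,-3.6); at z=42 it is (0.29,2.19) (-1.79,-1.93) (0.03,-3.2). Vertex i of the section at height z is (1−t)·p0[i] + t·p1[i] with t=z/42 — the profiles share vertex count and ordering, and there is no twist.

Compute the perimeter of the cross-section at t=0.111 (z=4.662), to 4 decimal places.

Cross-section at t=0.111: each vertex is (1-t)·p0[i] + t·p1[i].
  v1: (1-0.111)·(0.47,2.4) + 0.111·(0.29,2.19) = (0.4500,2.3767)
  v2: (1-0.111)·(-3.51,-3.05) + 0.111·(-1.79,-1.93) = (-3.3191,-2.9257)
  v3: (1-0.111)·(0.39,-3.6) + 0.111·(0.03,-3.2) = (0.3500,-3.5556)
Perimeter = Σ |v_{i+1} − v_i|:
  edge 1→2: √(-3.7691² + -5.3024²) = 6.5055 (running 6.5055)
  edge 2→3: √(3.6691² + -0.6299²) = 3.7228 (running 10.2283)
  edge 3→1: √(0.1000² + 5.9323²) = 5.9331 (running 16.1614)
Perimeter = 16.1614

Perimeter at t=0.111: 16.1614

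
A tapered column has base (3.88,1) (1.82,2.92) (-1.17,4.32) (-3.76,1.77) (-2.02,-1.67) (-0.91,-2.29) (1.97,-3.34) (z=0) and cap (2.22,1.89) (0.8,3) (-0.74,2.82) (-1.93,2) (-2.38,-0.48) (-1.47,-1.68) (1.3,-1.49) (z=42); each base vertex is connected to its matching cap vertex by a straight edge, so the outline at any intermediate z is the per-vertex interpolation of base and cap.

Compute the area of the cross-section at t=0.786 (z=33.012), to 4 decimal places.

Area at t=0.786: 19.5728

Cross-section at t=0.786: each vertex is (1-t)·p0[i] + t·p1[i].
  v1: (1-0.786)·(3.88,1) + 0.786·(2.22,1.89) = (2.5752,1.6995)
  v2: (1-0.786)·(1.82,2.92) + 0.786·(0.8,3) = (1.0183,2.9829)
  v3: (1-0.786)·(-1.17,4.32) + 0.786·(-0.74,2.82) = (-0.8320,3.1410)
  v4: (1-0.786)·(-3.76,1.77) + 0.786·(-1.93,2) = (-2.3216,1.9508)
  v5: (1-0.786)·(-2.02,-1.67) + 0.786·(-2.38,-0.48) = (-2.3030,-0.7347)
  v6: (1-0.786)·(-0.91,-2.29) + 0.786·(-1.47,-1.68) = (-1.3502,-1.8105)
  v7: (1-0.786)·(1.97,-3.34) + 0.786·(1.3,-1.49) = (1.4434,-1.8859)
Shoelace sum Σ(x_i·y_{i+1} − x_{i+1}·y_i):
  i=1: 2.5752·2.9829 − 1.0183·1.6995 = +5.9510 (running +5.9510)
  i=2: 1.0183·3.1410 − -0.8320·2.9829 = +5.6802 (running +11.6313)
  i=3: -0.8320·1.9508 − -2.3216·3.1410 = +5.6691 (running +17.3004)
  i=4: -2.3216·-0.7347 − -2.3030·1.9508 = +6.1982 (running +23.4985)
  i=5: -2.3030·-1.8105 − -1.3502·-0.7347 = +3.1777 (running +26.6762)
  i=6: -1.3502·-1.8859 − 1.4434·-1.8105 = +5.1596 (running +31.8358)
  i=7: 1.4434·1.6995 − 2.5752·-1.8859 = +7.3097 (running +39.1455)
Area = |Σ|/2 = |39.1455|/2 = 19.5728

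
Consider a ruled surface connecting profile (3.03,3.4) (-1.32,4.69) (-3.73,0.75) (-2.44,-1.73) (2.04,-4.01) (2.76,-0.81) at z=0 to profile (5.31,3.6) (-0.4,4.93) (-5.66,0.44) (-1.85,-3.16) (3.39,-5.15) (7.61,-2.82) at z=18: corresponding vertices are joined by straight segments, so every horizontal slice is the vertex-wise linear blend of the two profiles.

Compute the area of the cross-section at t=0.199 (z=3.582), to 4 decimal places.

Area at t=0.199: 46.7607

Cross-section at t=0.199: each vertex is (1-t)·p0[i] + t·p1[i].
  v1: (1-0.199)·(3.03,3.4) + 0.199·(5.31,3.6) = (3.4837,3.4398)
  v2: (1-0.199)·(-1.32,4.69) + 0.199·(-0.4,4.93) = (-1.1369,4.7378)
  v3: (1-0.199)·(-3.73,0.75) + 0.199·(-5.66,0.44) = (-4.1141,0.6883)
  v4: (1-0.199)·(-2.44,-1.73) + 0.199·(-1.85,-3.16) = (-2.3226,-2.0146)
  v5: (1-0.199)·(2.04,-4.01) + 0.199·(3.39,-5.15) = (2.3087,-4.2369)
  v6: (1-0.199)·(2.76,-0.81) + 0.199·(7.61,-2.82) = (3.7251,-1.2100)
Shoelace sum Σ(x_i·y_{i+1} − x_{i+1}·y_i):
  i=1: 3.4837·4.7378 − -1.1369·3.4398 = +20.4158 (running +20.4158)
  i=2: -1.1369·0.6883 − -4.1141·4.7378 = +18.7089 (running +39.1247)
  i=3: -4.1141·-2.0146 − -2.3226·0.6883 = +9.8867 (running +49.0115)
  i=4: -2.3226·-4.2369 − 2.3087·-2.0146 = +14.4914 (running +63.5029)
  i=5: 2.3087·-1.2100 − 3.7251·-4.2369 = +12.9895 (running +76.4924)
  i=6: 3.7251·3.4398 − 3.4837·-1.2100 = +17.0290 (running +93.5214)
Area = |Σ|/2 = |93.5214|/2 = 46.7607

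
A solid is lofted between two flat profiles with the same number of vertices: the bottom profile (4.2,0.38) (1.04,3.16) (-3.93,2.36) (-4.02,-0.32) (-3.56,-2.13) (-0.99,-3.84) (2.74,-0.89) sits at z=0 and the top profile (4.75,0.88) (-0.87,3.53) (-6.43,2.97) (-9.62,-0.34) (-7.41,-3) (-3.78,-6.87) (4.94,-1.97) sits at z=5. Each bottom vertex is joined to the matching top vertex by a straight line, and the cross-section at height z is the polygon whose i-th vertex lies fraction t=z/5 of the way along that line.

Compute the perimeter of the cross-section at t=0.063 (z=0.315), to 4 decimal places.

Cross-section at t=0.063: each vertex is (1-t)·p0[i] + t·p1[i].
  v1: (1-0.063)·(4.2,0.38) + 0.063·(4.75,0.88) = (4.2347,0.4115)
  v2: (1-0.063)·(1.04,3.16) + 0.063·(-0.87,3.53) = (0.9197,3.1833)
  v3: (1-0.063)·(-3.93,2.36) + 0.063·(-6.43,2.97) = (-4.0875,2.3984)
  v4: (1-0.063)·(-4.02,-0.32) + 0.063·(-9.62,-0.34) = (-4.3728,-0.3213)
  v5: (1-0.063)·(-3.56,-2.13) + 0.063·(-7.41,-3) = (-3.8026,-2.1848)
  v6: (1-0.063)·(-0.99,-3.84) + 0.063·(-3.78,-6.87) = (-1.1658,-4.0309)
  v7: (1-0.063)·(2.74,-0.89) + 0.063·(4.94,-1.97) = (2.8786,-0.9580)
Perimeter = Σ |v_{i+1} − v_i|:
  edge 1→2: √(-3.3150² + 2.7718²) = 4.3211 (running 4.3211)
  edge 2→3: √(-5.0072² + -0.7849²) = 5.0683 (running 9.3894)
  edge 3→4: √(-0.2853² + -2.7197²) = 2.7346 (running 12.1240)
  edge 4→5: √(0.5702² + -1.8636²) = 1.9488 (running 14.0729)
  edge 5→6: √(2.6368² + -1.8461²) = 3.2188 (running 17.2917)
  edge 6→7: √(4.0444² + 3.0729²) = 5.0793 (running 22.3710)
  edge 7→1: √(1.3560² + 1.3695²) = 1.9273 (running 24.2983)
Perimeter = 24.2983

Perimeter at t=0.063: 24.2983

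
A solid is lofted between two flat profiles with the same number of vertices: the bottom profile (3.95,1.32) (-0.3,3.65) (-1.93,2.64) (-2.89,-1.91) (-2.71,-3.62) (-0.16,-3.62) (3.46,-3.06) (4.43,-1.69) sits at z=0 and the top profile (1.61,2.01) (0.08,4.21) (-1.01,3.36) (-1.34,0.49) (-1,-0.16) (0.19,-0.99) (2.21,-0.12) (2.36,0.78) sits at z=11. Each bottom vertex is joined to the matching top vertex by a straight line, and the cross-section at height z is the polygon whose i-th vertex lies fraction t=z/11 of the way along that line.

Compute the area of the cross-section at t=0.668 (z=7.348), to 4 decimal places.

Cross-section at t=0.668: each vertex is (1-t)·p0[i] + t·p1[i].
  v1: (1-0.668)·(3.95,1.32) + 0.668·(1.61,2.01) = (2.3869,1.7809)
  v2: (1-0.668)·(-0.3,3.65) + 0.668·(0.08,4.21) = (-0.0462,4.0241)
  v3: (1-0.668)·(-1.93,2.64) + 0.668·(-1.01,3.36) = (-1.3154,3.1210)
  v4: (1-0.668)·(-2.89,-1.91) + 0.668·(-1.34,0.49) = (-1.8546,-0.3068)
  v5: (1-0.668)·(-2.71,-3.62) + 0.668·(-1,-0.16) = (-1.5677,-1.3087)
  v6: (1-0.668)·(-0.16,-3.62) + 0.668·(0.19,-0.99) = (0.0738,-1.8632)
  v7: (1-0.668)·(3.46,-3.06) + 0.668·(2.21,-0.12) = (2.6250,-1.0961)
  v8: (1-0.668)·(4.43,-1.69) + 0.668·(2.36,0.78) = (3.0472,-0.0400)
Shoelace sum Σ(x_i·y_{i+1} − x_{i+1}·y_i):
  i=1: 2.3869·4.0241 − -0.0462·1.7809 = +9.6872 (running +9.6872)
  i=2: -0.0462·3.1210 − -1.3154·4.0241 = +5.1494 (running +14.8366)
  i=3: -1.3154·-0.3068 − -1.8546·3.1210 = +6.1917 (running +21.0283)
  i=4: -1.8546·-1.3087 − -1.5677·-0.3068 = +1.9462 (running +22.9745)
  i=5: -1.5677·-1.8632 − 0.0738·-1.3087 = +3.0175 (running +25.9920)
  i=6: 0.0738·-1.0961 − 2.6250·-1.8632 = +4.8099 (running +30.8019)
  i=7: 2.6250·-0.0400 − 3.0472·-1.0961 = +3.2349 (running +34.0368)
  i=8: 3.0472·1.7809 − 2.3869·-0.0400 = +5.5225 (running +39.5592)
Area = |Σ|/2 = |39.5592|/2 = 19.7796

Area at t=0.668: 19.7796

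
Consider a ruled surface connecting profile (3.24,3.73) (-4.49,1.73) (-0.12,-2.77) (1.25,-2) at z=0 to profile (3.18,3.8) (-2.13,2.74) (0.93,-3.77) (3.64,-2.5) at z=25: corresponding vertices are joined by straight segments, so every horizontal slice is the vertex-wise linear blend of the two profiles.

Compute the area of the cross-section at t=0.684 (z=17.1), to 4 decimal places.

Cross-section at t=0.684: each vertex is (1-t)·p0[i] + t·p1[i].
  v1: (1-0.684)·(3.24,3.73) + 0.684·(3.18,3.8) = (3.1990,3.7779)
  v2: (1-0.684)·(-4.49,1.73) + 0.684·(-2.13,2.74) = (-2.8758,2.4208)
  v3: (1-0.684)·(-0.12,-2.77) + 0.684·(0.93,-3.77) = (0.5982,-3.4540)
  v4: (1-0.684)·(1.25,-2) + 0.684·(3.64,-2.5) = (2.8848,-2.3420)
Shoelace sum Σ(x_i·y_{i+1} − x_{i+1}·y_i):
  i=1: 3.1990·2.4208 − -2.8758·3.7779 = +18.6084 (running +18.6084)
  i=2: -2.8758·-3.4540 − 0.5982·2.4208 = +8.4847 (running +27.0932)
  i=3: 0.5982·-2.3420 − 2.8848·-3.4540 = +8.5630 (running +35.6562)
  i=4: 2.8848·3.7779 − 3.1990·-2.3420 = +18.3902 (running +54.0464)
Area = |Σ|/2 = |54.0464|/2 = 27.0232

Area at t=0.684: 27.0232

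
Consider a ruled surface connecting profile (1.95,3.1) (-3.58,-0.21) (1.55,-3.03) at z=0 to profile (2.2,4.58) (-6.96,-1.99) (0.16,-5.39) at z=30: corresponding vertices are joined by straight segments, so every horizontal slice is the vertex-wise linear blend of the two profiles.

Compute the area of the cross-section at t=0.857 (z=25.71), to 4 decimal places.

Area at t=0.857: 35.1923

Cross-section at t=0.857: each vertex is (1-t)·p0[i] + t·p1[i].
  v1: (1-0.857)·(1.95,3.1) + 0.857·(2.2,4.58) = (2.1643,4.3684)
  v2: (1-0.857)·(-3.58,-0.21) + 0.857·(-6.96,-1.99) = (-6.4767,-1.7355)
  v3: (1-0.857)·(1.55,-3.03) + 0.857·(0.16,-5.39) = (0.3588,-5.0525)
Shoelace sum Σ(x_i·y_{i+1} − x_{i+1}·y_i):
  i=1: 2.1643·-1.7355 − -6.4767·4.3684 = +24.5364 (running +24.5364)
  i=2: -6.4767·-5.0525 − 0.3588·-1.7355 = +33.3461 (running +57.8825)
  i=3: 0.3588·4.3684 − 2.1643·-5.0525 = +12.5022 (running +70.3847)
Area = |Σ|/2 = |70.3847|/2 = 35.1923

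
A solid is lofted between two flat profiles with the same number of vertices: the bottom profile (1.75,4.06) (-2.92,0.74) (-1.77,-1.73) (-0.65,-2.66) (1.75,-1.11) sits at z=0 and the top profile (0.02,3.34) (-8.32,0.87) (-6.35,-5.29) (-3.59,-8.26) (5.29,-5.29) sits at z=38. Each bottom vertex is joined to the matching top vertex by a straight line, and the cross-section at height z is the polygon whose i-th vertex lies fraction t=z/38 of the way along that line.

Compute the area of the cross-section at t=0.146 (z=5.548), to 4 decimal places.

Cross-section at t=0.146: each vertex is (1-t)·p0[i] + t·p1[i].
  v1: (1-0.146)·(1.75,4.06) + 0.146·(0.02,3.34) = (1.4974,3.9549)
  v2: (1-0.146)·(-2.92,0.74) + 0.146·(-8.32,0.87) = (-3.7084,0.7590)
  v3: (1-0.146)·(-1.77,-1.73) + 0.146·(-6.35,-5.29) = (-2.4387,-2.2498)
  v4: (1-0.146)·(-0.65,-2.66) + 0.146·(-3.59,-8.26) = (-1.0792,-3.4776)
  v5: (1-0.146)·(1.75,-1.11) + 0.146·(5.29,-5.29) = (2.2668,-1.7203)
Shoelace sum Σ(x_i·y_{i+1} − x_{i+1}·y_i):
  i=1: 1.4974·0.7590 − -3.7084·3.9549 = +15.8028 (running +15.8028)
  i=2: -3.7084·-2.2498 − -2.4387·0.7590 = +10.1939 (running +25.9967)
  i=3: -2.4387·-3.4776 − -1.0792·-2.2498 = +6.0527 (running +32.0494)
  i=4: -1.0792·-1.7203 − 2.2668·-3.4776 = +9.7398 (running +41.7892)
  i=5: 2.2668·3.9549 − 1.4974·-1.7203 = +11.5411 (running +53.3303)
Area = |Σ|/2 = |53.3303|/2 = 26.6651

Area at t=0.146: 26.6651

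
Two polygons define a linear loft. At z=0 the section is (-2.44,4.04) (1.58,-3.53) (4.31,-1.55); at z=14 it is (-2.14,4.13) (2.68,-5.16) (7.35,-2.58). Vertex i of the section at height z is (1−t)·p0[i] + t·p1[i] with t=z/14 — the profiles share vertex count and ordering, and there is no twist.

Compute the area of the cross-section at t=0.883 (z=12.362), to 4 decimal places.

Area at t=0.883: 26.1219

Cross-section at t=0.883: each vertex is (1-t)·p0[i] + t·p1[i].
  v1: (1-0.883)·(-2.44,4.04) + 0.883·(-2.14,4.13) = (-2.1751,4.1195)
  v2: (1-0.883)·(1.58,-3.53) + 0.883·(2.68,-5.16) = (2.5513,-4.9693)
  v3: (1-0.883)·(4.31,-1.55) + 0.883·(7.35,-2.58) = (6.9943,-2.4595)
Shoelace sum Σ(x_i·y_{i+1} − x_{i+1}·y_i):
  i=1: -2.1751·-4.9693 − 2.5513·4.1195 = +0.2987 (running +0.2987)
  i=2: 2.5513·-2.4595 − 6.9943·-4.9693 = +28.4819 (running +28.7806)
  i=3: 6.9943·4.1195 − -2.1751·-2.4595 = +23.4633 (running +52.2439)
Area = |Σ|/2 = |52.2439|/2 = 26.1219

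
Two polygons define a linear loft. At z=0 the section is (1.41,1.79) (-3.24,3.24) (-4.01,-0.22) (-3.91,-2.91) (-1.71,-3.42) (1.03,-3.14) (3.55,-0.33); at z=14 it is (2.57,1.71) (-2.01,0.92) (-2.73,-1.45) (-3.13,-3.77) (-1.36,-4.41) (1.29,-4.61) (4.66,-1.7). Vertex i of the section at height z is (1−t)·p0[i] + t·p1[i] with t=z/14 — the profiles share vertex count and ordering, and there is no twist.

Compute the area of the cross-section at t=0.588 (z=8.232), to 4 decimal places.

Cross-section at t=0.588: each vertex is (1-t)·p0[i] + t·p1[i].
  v1: (1-0.588)·(1.41,1.79) + 0.588·(2.57,1.71) = (2.0921,1.7430)
  v2: (1-0.588)·(-3.24,3.24) + 0.588·(-2.01,0.92) = (-2.5168,1.8758)
  v3: (1-0.588)·(-4.01,-0.22) + 0.588·(-2.73,-1.45) = (-3.2574,-0.9432)
  v4: (1-0.588)·(-3.91,-2.91) + 0.588·(-3.13,-3.77) = (-3.4514,-3.4157)
  v5: (1-0.588)·(-1.71,-3.42) + 0.588·(-1.36,-4.41) = (-1.5042,-4.0021)
  v6: (1-0.588)·(1.03,-3.14) + 0.588·(1.29,-4.61) = (1.1829,-4.0044)
  v7: (1-0.588)·(3.55,-0.33) + 0.588·(4.66,-1.7) = (4.2027,-1.1356)
Shoelace sum Σ(x_i·y_{i+1} − x_{i+1}·y_i):
  i=1: 2.0921·1.8758 − -2.5168·1.7430 = +8.3110 (running +8.3110)
  i=2: -2.5168·-0.9432 − -3.2574·1.8758 = +8.4842 (running +16.7952)
  i=3: -3.2574·-3.4157 − -3.4514·-0.9432 = +7.8706 (running +24.6659)
  i=4: -3.4514·-4.0021 − -1.5042·-3.4157 = +8.6749 (running +33.3407)
  i=5: -1.5042·-4.0044 − 1.1829·-4.0021 = +10.7574 (running +44.0981)
  i=6: 1.1829·-1.1356 − 4.2027·-4.0044 = +15.4858 (running +59.5839)
  i=7: 4.2027·1.7430 − 2.0921·-1.1356 = +9.7008 (running +69.2847)
Area = |Σ|/2 = |69.2847|/2 = 34.6424

Area at t=0.588: 34.6424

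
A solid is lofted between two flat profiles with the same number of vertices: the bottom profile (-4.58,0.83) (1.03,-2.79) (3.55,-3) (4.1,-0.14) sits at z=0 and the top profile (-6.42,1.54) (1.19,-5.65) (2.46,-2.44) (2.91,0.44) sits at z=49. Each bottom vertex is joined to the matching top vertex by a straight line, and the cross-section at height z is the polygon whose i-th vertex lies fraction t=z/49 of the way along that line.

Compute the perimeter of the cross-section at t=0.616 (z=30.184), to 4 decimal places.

Cross-section at t=0.616: each vertex is (1-t)·p0[i] + t·p1[i].
  v1: (1-0.616)·(-4.58,0.83) + 0.616·(-6.42,1.54) = (-5.7134,1.2674)
  v2: (1-0.616)·(1.03,-2.79) + 0.616·(1.19,-5.65) = (1.1286,-4.5518)
  v3: (1-0.616)·(3.55,-3) + 0.616·(2.46,-2.44) = (2.8786,-2.6550)
  v4: (1-0.616)·(4.1,-0.14) + 0.616·(2.91,0.44) = (3.3670,0.2173)
Perimeter = Σ |v_{i+1} − v_i|:
  edge 1→2: √(6.8420² + -5.8191²) = 8.9819 (running 8.9819)
  edge 2→3: √(1.7500² + 1.8967²) = 2.5807 (running 11.5626)
  edge 3→4: √(0.4884² + 2.8723²) = 2.9135 (running 14.4762)
  edge 4→1: √(-9.0804² + 1.0501²) = 9.1409 (running 23.6171)
Perimeter = 23.6171

Perimeter at t=0.616: 23.6171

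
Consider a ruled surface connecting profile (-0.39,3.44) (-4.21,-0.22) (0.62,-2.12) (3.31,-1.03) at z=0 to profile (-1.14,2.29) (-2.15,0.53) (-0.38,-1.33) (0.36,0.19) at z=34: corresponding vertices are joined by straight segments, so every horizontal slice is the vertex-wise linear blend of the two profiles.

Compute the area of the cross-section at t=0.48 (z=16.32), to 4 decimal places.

Cross-section at t=0.48: each vertex is (1-t)·p0[i] + t·p1[i].
  v1: (1-0.48)·(-0.39,3.44) + 0.48·(-1.14,2.29) = (-0.7500,2.8880)
  v2: (1-0.48)·(-4.21,-0.22) + 0.48·(-2.15,0.53) = (-3.2212,0.1400)
  v3: (1-0.48)·(0.62,-2.12) + 0.48·(-0.38,-1.33) = (0.1400,-1.7408)
  v4: (1-0.48)·(3.31,-1.03) + 0.48·(0.36,0.19) = (1.8940,-0.4444)
Shoelace sum Σ(x_i·y_{i+1} − x_{i+1}·y_i):
  i=1: -0.7500·0.1400 − -3.2212·2.8880 = +9.1978 (running +9.1978)
  i=2: -3.2212·-1.7408 − 0.1400·0.1400 = +5.5879 (running +14.7857)
  i=3: 0.1400·-0.4444 − 1.8940·-1.7408 = +3.2349 (running +18.0205)
  i=4: 1.8940·2.8880 − -0.7500·-0.4444 = +5.1366 (running +23.1571)
Area = |Σ|/2 = |23.1571|/2 = 11.5786

Area at t=0.48: 11.5786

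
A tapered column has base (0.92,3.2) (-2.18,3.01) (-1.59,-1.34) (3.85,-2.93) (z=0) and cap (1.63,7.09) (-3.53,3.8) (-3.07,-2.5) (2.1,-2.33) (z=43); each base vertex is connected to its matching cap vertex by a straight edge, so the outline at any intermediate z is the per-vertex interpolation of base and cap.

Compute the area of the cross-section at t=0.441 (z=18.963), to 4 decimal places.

Cross-section at t=0.441: each vertex is (1-t)·p0[i] + t·p1[i].
  v1: (1-0.441)·(0.92,3.2) + 0.441·(1.63,7.09) = (1.2331,4.9155)
  v2: (1-0.441)·(-2.18,3.01) + 0.441·(-3.53,3.8) = (-2.7753,3.3584)
  v3: (1-0.441)·(-1.59,-1.34) + 0.441·(-3.07,-2.5) = (-2.2427,-1.8516)
  v4: (1-0.441)·(3.85,-2.93) + 0.441·(2.1,-2.33) = (3.0782,-2.6654)
Shoelace sum Σ(x_i·y_{i+1} − x_{i+1}·y_i):
  i=1: 1.2331·3.3584 − -2.7753·4.9155 = +17.7835 (running +17.7835)
  i=2: -2.7753·-1.8516 − -2.2427·3.3584 = +12.6705 (running +30.4540)
  i=3: -2.2427·-2.6654 − 3.0782·-1.8516 = +11.6772 (running +42.1312)
  i=4: 3.0782·4.9155 − 1.2331·-2.6654 = +18.4178 (running +60.5490)
Area = |Σ|/2 = |60.5490|/2 = 30.2745

Area at t=0.441: 30.2745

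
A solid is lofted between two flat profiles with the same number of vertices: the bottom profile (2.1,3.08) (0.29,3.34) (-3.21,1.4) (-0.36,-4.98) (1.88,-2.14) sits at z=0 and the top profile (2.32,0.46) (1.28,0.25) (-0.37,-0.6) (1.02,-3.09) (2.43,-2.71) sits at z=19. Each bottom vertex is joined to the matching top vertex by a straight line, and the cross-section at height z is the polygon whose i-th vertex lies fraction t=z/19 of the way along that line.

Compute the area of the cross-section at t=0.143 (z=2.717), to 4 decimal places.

Area at t=0.143: 23.3116

Cross-section at t=0.143: each vertex is (1-t)·p0[i] + t·p1[i].
  v1: (1-0.143)·(2.1,3.08) + 0.143·(2.32,0.46) = (2.1315,2.7053)
  v2: (1-0.143)·(0.29,3.34) + 0.143·(1.28,0.25) = (0.4316,2.8981)
  v3: (1-0.143)·(-3.21,1.4) + 0.143·(-0.37,-0.6) = (-2.8039,1.1140)
  v4: (1-0.143)·(-0.36,-4.98) + 0.143·(1.02,-3.09) = (-0.1627,-4.7097)
  v5: (1-0.143)·(1.88,-2.14) + 0.143·(2.43,-2.71) = (1.9587,-2.2215)
Shoelace sum Σ(x_i·y_{i+1} − x_{i+1}·y_i):
  i=1: 2.1315·2.8981 − 0.4316·2.7053 = +5.0097 (running +5.0097)
  i=2: 0.4316·1.1140 − -2.8039·2.8981 = +8.6068 (running +13.6165)
  i=3: -2.8039·-4.7097 − -0.1627·1.1140 = +13.3867 (running +27.0032)
  i=4: -0.1627·-2.2215 − 1.9587·-4.7097 = +9.5861 (running +36.5893)
  i=5: 1.9587·2.7053 − 2.1315·-2.2215 = +10.0339 (running +46.6231)
Area = |Σ|/2 = |46.6231|/2 = 23.3116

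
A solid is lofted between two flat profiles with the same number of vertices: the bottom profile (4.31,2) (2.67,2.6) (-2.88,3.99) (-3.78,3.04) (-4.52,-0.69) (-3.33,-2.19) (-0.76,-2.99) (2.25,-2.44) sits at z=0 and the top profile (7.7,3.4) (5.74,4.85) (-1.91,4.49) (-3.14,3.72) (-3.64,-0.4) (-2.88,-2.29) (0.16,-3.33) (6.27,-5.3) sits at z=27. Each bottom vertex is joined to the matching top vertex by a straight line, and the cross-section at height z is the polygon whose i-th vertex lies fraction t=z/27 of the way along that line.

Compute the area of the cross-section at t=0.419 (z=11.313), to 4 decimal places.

Cross-section at t=0.419: each vertex is (1-t)·p0[i] + t·p1[i].
  v1: (1-0.419)·(4.31,2) + 0.419·(7.7,3.4) = (5.7304,2.5866)
  v2: (1-0.419)·(2.67,2.6) + 0.419·(5.74,4.85) = (3.9563,3.5427)
  v3: (1-0.419)·(-2.88,3.99) + 0.419·(-1.91,4.49) = (-2.4736,4.1995)
  v4: (1-0.419)·(-3.78,3.04) + 0.419·(-3.14,3.72) = (-3.5118,3.3249)
  v5: (1-0.419)·(-4.52,-0.69) + 0.419·(-3.64,-0.4) = (-4.1513,-0.5685)
  v6: (1-0.419)·(-3.33,-2.19) + 0.419·(-2.88,-2.29) = (-3.1414,-2.2319)
  v7: (1-0.419)·(-0.76,-2.99) + 0.419·(0.16,-3.33) = (-0.3745,-3.1325)
  v8: (1-0.419)·(2.25,-2.44) + 0.419·(6.27,-5.3) = (3.9344,-3.6383)
Shoelace sum Σ(x_i·y_{i+1} − x_{i+1}·y_i):
  i=1: 5.7304·3.5427 − 3.9563·2.5866 = +10.0680 (running +10.0680)
  i=2: 3.9563·4.1995 − -2.4736·3.5427 = +25.3778 (running +35.4458)
  i=3: -2.4736·3.3249 − -3.5118·4.1995 = +6.5235 (running +41.9694)
  i=4: -3.5118·-0.5685 − -4.1513·3.3249 = +15.7991 (running +57.7685)
  i=5: -4.1513·-2.2319 − -3.1414·-0.5685 = +7.4794 (running +65.2478)
  i=6: -3.1414·-3.1325 − -0.3745·-2.2319 = +9.0046 (running +74.2524)
  i=7: -0.3745·-3.6383 − 3.9344·-3.1325 = +13.6869 (running +87.9393)
  i=8: 3.9344·2.5866 − 5.7304·-3.6383 = +31.0258 (running +118.9652)
Area = |Σ|/2 = |118.9652|/2 = 59.4826

Area at t=0.419: 59.4826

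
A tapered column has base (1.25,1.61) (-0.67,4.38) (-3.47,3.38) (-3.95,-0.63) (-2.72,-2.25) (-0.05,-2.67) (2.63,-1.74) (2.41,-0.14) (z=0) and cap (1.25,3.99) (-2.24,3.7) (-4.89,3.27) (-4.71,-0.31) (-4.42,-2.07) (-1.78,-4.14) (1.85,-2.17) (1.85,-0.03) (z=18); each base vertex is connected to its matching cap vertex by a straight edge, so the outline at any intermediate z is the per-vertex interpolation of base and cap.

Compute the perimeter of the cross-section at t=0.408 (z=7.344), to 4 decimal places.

Cross-section at t=0.408: each vertex is (1-t)·p0[i] + t·p1[i].
  v1: (1-0.408)·(1.25,1.61) + 0.408·(1.25,3.99) = (1.2500,2.5810)
  v2: (1-0.408)·(-0.67,4.38) + 0.408·(-2.24,3.7) = (-1.3106,4.1026)
  v3: (1-0.408)·(-3.47,3.38) + 0.408·(-4.89,3.27) = (-4.0494,3.3351)
  v4: (1-0.408)·(-3.95,-0.63) + 0.408·(-4.71,-0.31) = (-4.2601,-0.4994)
  v5: (1-0.408)·(-2.72,-2.25) + 0.408·(-4.42,-2.07) = (-3.4136,-2.1766)
  v6: (1-0.408)·(-0.05,-2.67) + 0.408·(-1.78,-4.14) = (-0.7558,-3.2698)
  v7: (1-0.408)·(2.63,-1.74) + 0.408·(1.85,-2.17) = (2.3118,-1.9154)
  v8: (1-0.408)·(2.41,-0.14) + 0.408·(1.85,-0.03) = (2.1815,-0.0951)
Perimeter = Σ |v_{i+1} − v_i|:
  edge 1→2: √(-2.5606² + 1.5215²) = 2.9785 (running 2.9785)
  edge 2→3: √(-2.7388² + -0.7674²) = 2.8443 (running 5.8228)
  edge 3→4: √(-0.2107² + -3.8346²) = 3.8403 (running 9.6631)
  edge 4→5: √(0.8465² + -1.6771²) = 1.8786 (running 11.5418)
  edge 5→6: √(2.6578² + -1.0932²) = 2.8738 (running 14.4156)
  edge 6→7: √(3.0676² + 1.3543²) = 3.3533 (running 17.7688)
  edge 7→8: √(-0.1302² + 1.8203²) = 1.8250 (running 19.5938)
  edge 8→1: √(-0.9315² + 2.6762²) = 2.8336 (running 22.4275)
Perimeter = 22.4275

Perimeter at t=0.408: 22.4275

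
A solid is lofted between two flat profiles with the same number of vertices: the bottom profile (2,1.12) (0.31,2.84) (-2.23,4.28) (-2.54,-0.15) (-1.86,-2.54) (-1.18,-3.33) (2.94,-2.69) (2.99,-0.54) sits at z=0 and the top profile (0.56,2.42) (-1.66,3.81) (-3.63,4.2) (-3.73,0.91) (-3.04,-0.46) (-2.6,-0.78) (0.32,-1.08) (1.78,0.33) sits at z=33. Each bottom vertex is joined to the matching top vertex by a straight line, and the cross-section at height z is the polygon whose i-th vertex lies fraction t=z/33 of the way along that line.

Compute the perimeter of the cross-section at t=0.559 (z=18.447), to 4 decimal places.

Cross-section at t=0.559: each vertex is (1-t)·p0[i] + t·p1[i].
  v1: (1-0.559)·(2,1.12) + 0.559·(0.56,2.42) = (1.1950,1.8467)
  v2: (1-0.559)·(0.31,2.84) + 0.559·(-1.66,3.81) = (-0.7912,3.3822)
  v3: (1-0.559)·(-2.23,4.28) + 0.559·(-3.63,4.2) = (-3.0126,4.2353)
  v4: (1-0.559)·(-2.54,-0.15) + 0.559·(-3.73,0.91) = (-3.2052,0.4425)
  v5: (1-0.559)·(-1.86,-2.54) + 0.559·(-3.04,-0.46) = (-2.5196,-1.3773)
  v6: (1-0.559)·(-1.18,-3.33) + 0.559·(-2.6,-0.78) = (-1.9738,-1.9045)
  v7: (1-0.559)·(2.94,-2.69) + 0.559·(0.32,-1.08) = (1.4754,-1.7900)
  v8: (1-0.559)·(2.99,-0.54) + 0.559·(1.78,0.33) = (2.3136,-0.0537)
Perimeter = Σ |v_{i+1} − v_i|:
  edge 1→2: √(-1.9863² + 1.5355²) = 2.5106 (running 2.5106)
  edge 2→3: √(-2.2214² + 0.8531²) = 2.3795 (running 4.8901)
  edge 3→4: √(-0.1926² + -3.7927²) = 3.7976 (running 8.6878)
  edge 4→5: √(0.6856² + -1.8198²) = 1.9447 (running 10.6324)
  edge 5→6: √(0.5458² + -0.5273²) = 0.7589 (running 11.3914)
  edge 6→7: √(3.4492² + 0.1145²) = 3.4511 (running 14.8425)
  edge 7→8: √(0.8382² + 1.7363²) = 1.9281 (running 16.7705)
  edge 8→1: √(-1.1186² + 1.9004²) = 2.2051 (running 18.9757)
Perimeter = 18.9757

Perimeter at t=0.559: 18.9757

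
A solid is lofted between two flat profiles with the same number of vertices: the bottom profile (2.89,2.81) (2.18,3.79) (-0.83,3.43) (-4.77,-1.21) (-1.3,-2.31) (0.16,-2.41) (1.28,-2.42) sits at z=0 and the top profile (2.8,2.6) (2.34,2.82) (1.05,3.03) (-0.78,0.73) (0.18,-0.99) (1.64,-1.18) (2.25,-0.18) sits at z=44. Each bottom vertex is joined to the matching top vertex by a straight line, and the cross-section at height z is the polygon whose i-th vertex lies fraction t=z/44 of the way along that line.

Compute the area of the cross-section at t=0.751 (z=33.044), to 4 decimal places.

Area at t=0.751: 13.7250

Cross-section at t=0.751: each vertex is (1-t)·p0[i] + t·p1[i].
  v1: (1-0.751)·(2.89,2.81) + 0.751·(2.8,2.6) = (2.8224,2.6523)
  v2: (1-0.751)·(2.18,3.79) + 0.751·(2.34,2.82) = (2.3002,3.0615)
  v3: (1-0.751)·(-0.83,3.43) + 0.751·(1.05,3.03) = (0.5819,3.1296)
  v4: (1-0.751)·(-4.77,-1.21) + 0.751·(-0.78,0.73) = (-1.7735,0.2469)
  v5: (1-0.751)·(-1.3,-2.31) + 0.751·(0.18,-0.99) = (-0.1885,-1.3187)
  v6: (1-0.751)·(0.16,-2.41) + 0.751·(1.64,-1.18) = (1.2715,-1.4863)
  v7: (1-0.751)·(1.28,-2.42) + 0.751·(2.25,-0.18) = (2.0085,-0.7378)
Shoelace sum Σ(x_i·y_{i+1} − x_{i+1}·y_i):
  i=1: 2.8224·3.0615 − 2.3002·2.6523 = +2.5402 (running +2.5402)
  i=2: 2.3002·3.1296 − 0.5819·3.0615 = +5.4171 (running +7.9573)
  i=3: 0.5819·0.2469 − -1.7735·3.1296 = +5.6941 (running +13.6514)
  i=4: -1.7735·-1.3187 − -0.1885·0.2469 = +2.3852 (running +16.0367)
  i=5: -0.1885·-1.4863 − 1.2715·-1.3187 = +1.9569 (running +17.9935)
  i=6: 1.2715·-0.7378 − 2.0085·-1.4863 = +2.0471 (running +20.0406)
  i=7: 2.0085·2.6523 − 2.8224·-0.7378 = +7.4093 (running +27.4499)
Area = |Σ|/2 = |27.4499|/2 = 13.7250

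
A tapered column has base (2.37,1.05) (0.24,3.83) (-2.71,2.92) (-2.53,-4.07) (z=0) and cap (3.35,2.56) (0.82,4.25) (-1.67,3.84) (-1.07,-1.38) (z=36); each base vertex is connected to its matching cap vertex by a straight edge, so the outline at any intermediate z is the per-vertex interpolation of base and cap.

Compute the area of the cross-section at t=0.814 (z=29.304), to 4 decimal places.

Cross-section at t=0.814: each vertex is (1-t)·p0[i] + t·p1[i].
  v1: (1-0.814)·(2.37,1.05) + 0.814·(3.35,2.56) = (3.1677,2.2791)
  v2: (1-0.814)·(0.24,3.83) + 0.814·(0.82,4.25) = (0.7121,4.1719)
  v3: (1-0.814)·(-2.71,2.92) + 0.814·(-1.67,3.84) = (-1.8634,3.6689)
  v4: (1-0.814)·(-2.53,-4.07) + 0.814·(-1.07,-1.38) = (-1.3416,-1.8803)
Shoelace sum Σ(x_i·y_{i+1} − x_{i+1}·y_i):
  i=1: 3.1677·4.1719 − 0.7121·2.2791 = +11.5923 (running +11.5923)
  i=2: 0.7121·3.6689 − -1.8634·4.1719 = +10.3867 (running +21.9791)
  i=3: -1.8634·-1.8803 − -1.3416·3.6689 = +8.4259 (running +30.4050)
  i=4: -1.3416·2.2791 − 3.1677·-1.8803 = +2.8988 (running +33.3038)
Area = |Σ|/2 = |33.3038|/2 = 16.6519

Area at t=0.814: 16.6519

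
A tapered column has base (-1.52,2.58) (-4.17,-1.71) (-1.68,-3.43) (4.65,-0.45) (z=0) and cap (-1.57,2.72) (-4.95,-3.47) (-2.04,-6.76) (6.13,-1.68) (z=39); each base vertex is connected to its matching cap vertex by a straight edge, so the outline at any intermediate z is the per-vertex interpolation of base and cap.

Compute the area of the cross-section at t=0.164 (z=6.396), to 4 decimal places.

Area at t=0.164: 30.0910

Cross-section at t=0.164: each vertex is (1-t)·p0[i] + t·p1[i].
  v1: (1-0.164)·(-1.52,2.58) + 0.164·(-1.57,2.72) = (-1.5282,2.6030)
  v2: (1-0.164)·(-4.17,-1.71) + 0.164·(-4.95,-3.47) = (-4.2979,-1.9986)
  v3: (1-0.164)·(-1.68,-3.43) + 0.164·(-2.04,-6.76) = (-1.7390,-3.9761)
  v4: (1-0.164)·(4.65,-0.45) + 0.164·(6.13,-1.68) = (4.8927,-0.6517)
Shoelace sum Σ(x_i·y_{i+1} − x_{i+1}·y_i):
  i=1: -1.5282·-1.9986 − -4.2979·2.6030 = +14.2416 (running +14.2416)
  i=2: -4.2979·-3.9761 − -1.7390·-1.9986 = +13.6133 (running +27.8550)
  i=3: -1.7390·-0.6517 − 4.8927·-3.9761 = +20.5874 (running +48.4424)
  i=4: 4.8927·2.6030 − -1.5282·-0.6517 = +11.7396 (running +60.1820)
Area = |Σ|/2 = |60.1820|/2 = 30.0910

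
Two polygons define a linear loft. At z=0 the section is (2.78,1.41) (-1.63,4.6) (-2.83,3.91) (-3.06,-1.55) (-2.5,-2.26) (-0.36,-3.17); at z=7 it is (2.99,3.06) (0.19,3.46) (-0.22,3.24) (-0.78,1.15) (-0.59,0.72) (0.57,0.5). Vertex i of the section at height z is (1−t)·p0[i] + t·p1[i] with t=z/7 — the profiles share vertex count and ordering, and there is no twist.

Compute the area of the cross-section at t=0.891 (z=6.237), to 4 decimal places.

Area at t=0.891: 8.2400

Cross-section at t=0.891: each vertex is (1-t)·p0[i] + t·p1[i].
  v1: (1-0.891)·(2.78,1.41) + 0.891·(2.99,3.06) = (2.9671,2.8801)
  v2: (1-0.891)·(-1.63,4.6) + 0.891·(0.19,3.46) = (-0.0084,3.5843)
  v3: (1-0.891)·(-2.83,3.91) + 0.891·(-0.22,3.24) = (-0.5045,3.3130)
  v4: (1-0.891)·(-3.06,-1.55) + 0.891·(-0.78,1.15) = (-1.0285,0.8557)
  v5: (1-0.891)·(-2.5,-2.26) + 0.891·(-0.59,0.72) = (-0.7982,0.3952)
  v6: (1-0.891)·(-0.36,-3.17) + 0.891·(0.57,0.5) = (0.4686,0.1000)
Shoelace sum Σ(x_i·y_{i+1} − x_{i+1}·y_i):
  i=1: 2.9671·3.5843 − -0.0084·2.8801 = +10.6590 (running +10.6590)
  i=2: -0.0084·3.3130 − -0.5045·3.5843 = +1.7805 (running +12.4395)
  i=3: -0.5045·0.8557 − -1.0285·3.3130 = +2.9758 (running +15.4153)
  i=4: -1.0285·0.3952 − -0.7982·0.8557 = +0.2766 (running +15.6919)
  i=5: -0.7982·0.1000 − 0.4686·0.3952 = -0.2650 (running +15.4269)
  i=6: 0.4686·2.8801 − 2.9671·0.1000 = +1.0531 (running +16.4800)
Area = |Σ|/2 = |16.4800|/2 = 8.2400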